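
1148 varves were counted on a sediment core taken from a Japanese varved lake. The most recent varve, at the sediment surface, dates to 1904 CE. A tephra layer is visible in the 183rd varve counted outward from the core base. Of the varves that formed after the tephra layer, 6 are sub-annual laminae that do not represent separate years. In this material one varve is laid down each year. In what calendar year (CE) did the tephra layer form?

The tephra layer sits at varve 183 from the core base, so 1148 − 183 = 965 varves formed after it.
Removing the 6 false varves leaves 965 − 6 = 959 true varves beyond the tephra layer.
Counting back 959 years from 1904 CE places the tephra layer in 1904 − 959 = 945 CE.

945 CE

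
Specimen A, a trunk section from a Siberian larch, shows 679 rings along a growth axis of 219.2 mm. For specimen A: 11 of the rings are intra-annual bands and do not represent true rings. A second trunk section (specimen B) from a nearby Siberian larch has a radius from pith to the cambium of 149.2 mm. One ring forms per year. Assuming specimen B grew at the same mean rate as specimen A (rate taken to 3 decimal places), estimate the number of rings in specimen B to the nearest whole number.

Specimen A: correcting the raw count gives 679 − 11 = 668 true rings.
A: Mean rate = 219.2 mm / 668 years ≈ 0.328 mm per year.
Specimen B: 149.2 mm / 0.328 mm per year = 454.88 years ≈ 455 rings.

455 rings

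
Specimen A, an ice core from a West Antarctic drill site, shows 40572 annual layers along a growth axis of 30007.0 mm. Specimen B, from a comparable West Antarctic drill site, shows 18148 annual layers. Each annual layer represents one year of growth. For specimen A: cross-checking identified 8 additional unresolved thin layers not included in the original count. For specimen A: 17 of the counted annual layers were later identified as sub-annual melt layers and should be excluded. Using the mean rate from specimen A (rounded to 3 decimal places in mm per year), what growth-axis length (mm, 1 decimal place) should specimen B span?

13429.5 mm

Specimen A: true annual layer count = 40572 − 17 + 8 = 40563.
A: Extension rate ≈ 30007.0 / 40563 = 0.740 mm/yr.
B's length ≈ 0.740 × 18148 = 13429.5 mm.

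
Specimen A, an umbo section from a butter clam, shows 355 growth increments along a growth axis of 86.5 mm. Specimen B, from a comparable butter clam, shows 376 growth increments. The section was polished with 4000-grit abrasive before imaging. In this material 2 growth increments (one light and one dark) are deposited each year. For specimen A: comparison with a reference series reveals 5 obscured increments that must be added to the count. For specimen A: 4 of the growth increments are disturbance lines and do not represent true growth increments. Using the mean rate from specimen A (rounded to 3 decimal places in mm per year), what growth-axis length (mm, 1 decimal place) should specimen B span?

Specimen A: correcting the raw count gives 355 − 4 + 5 = 356 true growth increments.
Specimen A: 356 growth increments at 2 per year is 356 / 2 = 178 years.
A: 86.5 mm over 178 years gives 86.5 / 178 ≈ 0.486 mm/yr.
Specimen B: with 2 growth increments per year, 376 / 2 = 188 years. B's length ≈ 0.486 × 188 = 91.4 mm.

91.4 mm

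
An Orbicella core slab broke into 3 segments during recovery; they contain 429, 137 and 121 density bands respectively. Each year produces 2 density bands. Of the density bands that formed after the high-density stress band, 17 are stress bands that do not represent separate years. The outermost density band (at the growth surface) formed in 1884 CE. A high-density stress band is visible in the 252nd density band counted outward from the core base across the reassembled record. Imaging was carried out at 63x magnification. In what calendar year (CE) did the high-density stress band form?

1675 CE

Total density bands = 429 + 137 + 121 = 687.
Between density band 252 and the growth surface there are 687 − 252 = 435 density bands.
Excluding 17 false density bands: 435 − 17 = 418.
418 density bands at 2 per year is 418 / 2 = 209 years.
1884 − 209 = 1675 CE.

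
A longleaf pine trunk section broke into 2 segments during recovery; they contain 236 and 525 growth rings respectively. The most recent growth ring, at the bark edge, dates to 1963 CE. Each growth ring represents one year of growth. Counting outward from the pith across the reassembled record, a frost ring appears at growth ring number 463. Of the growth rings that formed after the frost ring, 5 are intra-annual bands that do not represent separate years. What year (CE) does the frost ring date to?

1670 CE

Total growth rings = 236 + 525 = 761.
761 − 463 = 298 growth rings lie beyond the frost ring toward the bark edge.
298 − 5 false = 293 true growth rings after the frost ring.
1963 − 293 = 1670 CE.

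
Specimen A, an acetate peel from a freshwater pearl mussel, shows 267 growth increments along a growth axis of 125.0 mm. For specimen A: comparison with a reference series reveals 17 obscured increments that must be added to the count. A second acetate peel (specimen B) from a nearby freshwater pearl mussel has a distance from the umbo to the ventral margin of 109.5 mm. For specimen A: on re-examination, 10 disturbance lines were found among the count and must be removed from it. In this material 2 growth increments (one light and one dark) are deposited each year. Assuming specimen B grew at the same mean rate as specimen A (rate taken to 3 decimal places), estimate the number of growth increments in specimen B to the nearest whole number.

Specimen A: true growth increment count = 267 − 10 + 17 = 274.
Specimen A: dividing by 2 growth increments per year: 274 / 2 = 137 years.
A: Mean rate = 125.0 mm / 137 years ≈ 0.912 mm/year.
Specimen B: 109.5 mm / 0.912 mm per year = 120.07 years; at 2 growth increments per year that is 120.07 × 2 ≈ 240 growth increments.

240 growth increments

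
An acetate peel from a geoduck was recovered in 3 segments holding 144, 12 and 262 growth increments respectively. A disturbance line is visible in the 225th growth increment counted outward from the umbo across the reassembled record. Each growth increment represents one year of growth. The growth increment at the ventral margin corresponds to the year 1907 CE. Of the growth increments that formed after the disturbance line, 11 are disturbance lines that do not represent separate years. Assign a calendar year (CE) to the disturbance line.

Total growth increments = 144 + 12 + 262 = 418.
The disturbance line sits at growth increment 225 from the umbo, so 418 − 225 = 193 growth increments formed after it.
Excluding 11 false growth increments: 193 − 11 = 182.
1907 − 182 = 1725 CE.

1725 CE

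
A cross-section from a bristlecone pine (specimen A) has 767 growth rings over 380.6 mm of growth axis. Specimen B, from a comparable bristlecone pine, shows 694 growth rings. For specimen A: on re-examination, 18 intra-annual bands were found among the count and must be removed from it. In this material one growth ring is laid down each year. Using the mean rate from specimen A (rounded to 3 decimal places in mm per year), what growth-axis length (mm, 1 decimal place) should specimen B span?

Specimen A: adjusted count: 767 − 18 = 749 growth rings.
A: Extension rate ≈ 380.6 / 749 = 0.508 mm per year.
B's length ≈ 0.508 × 694 = 352.6 mm.

352.6 mm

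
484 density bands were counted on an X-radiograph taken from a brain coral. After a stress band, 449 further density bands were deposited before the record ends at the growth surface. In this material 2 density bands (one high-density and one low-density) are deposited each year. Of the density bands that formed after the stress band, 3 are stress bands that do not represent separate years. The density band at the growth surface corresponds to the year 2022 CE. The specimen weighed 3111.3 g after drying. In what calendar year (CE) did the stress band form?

1799 CE

449 density bands post-date the stress band.
Removing the 3 false density bands leaves 449 − 3 = 446 true density bands beyond the stress band.
Dividing by 2 density bands per year: 446 / 2 = 223 years.
2022 − 223 = 1799 CE.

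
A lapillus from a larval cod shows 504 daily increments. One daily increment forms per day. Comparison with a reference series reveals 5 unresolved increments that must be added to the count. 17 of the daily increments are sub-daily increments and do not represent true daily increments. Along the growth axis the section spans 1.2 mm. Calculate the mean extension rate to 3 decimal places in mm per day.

0.002 mm per day

Adjusted count: 504 − 17 + 5 = 492 daily increments.
Extension rate ≈ 1.2 / 492 = 0.002 mm per day.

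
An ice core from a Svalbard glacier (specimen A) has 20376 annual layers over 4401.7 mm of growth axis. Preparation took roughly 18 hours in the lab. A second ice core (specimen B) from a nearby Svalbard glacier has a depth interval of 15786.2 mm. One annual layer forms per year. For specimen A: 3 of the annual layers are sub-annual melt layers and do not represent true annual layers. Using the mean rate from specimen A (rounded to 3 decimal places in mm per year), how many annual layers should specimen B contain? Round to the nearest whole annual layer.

73084 annual layers

Specimen A: true annual layer count = 20376 − 3 = 20373.
A: 4401.7 mm over 20373 years gives 4401.7 / 20373 ≈ 0.216 mm/yr.
B spans 15786.2 / 0.216 = 73084.26 years ≈ 73084 annual layers.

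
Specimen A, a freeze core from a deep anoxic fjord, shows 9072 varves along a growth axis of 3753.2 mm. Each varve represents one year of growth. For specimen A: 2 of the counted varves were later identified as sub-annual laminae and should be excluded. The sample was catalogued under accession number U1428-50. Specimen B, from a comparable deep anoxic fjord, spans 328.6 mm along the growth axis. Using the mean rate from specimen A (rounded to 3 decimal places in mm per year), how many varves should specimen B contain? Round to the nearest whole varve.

794 varves

Specimen A: after corrections the count is 9072 − 2 = 9070 varves.
A: Extension rate ≈ 3753.2 / 9070 = 0.414 mm/year.
B spans 328.6 / 0.414 = 793.72 years ≈ 794 varves.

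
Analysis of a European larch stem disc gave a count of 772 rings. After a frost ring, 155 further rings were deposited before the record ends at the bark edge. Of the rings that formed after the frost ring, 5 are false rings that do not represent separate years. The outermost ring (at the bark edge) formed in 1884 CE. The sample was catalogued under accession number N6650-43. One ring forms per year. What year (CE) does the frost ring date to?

There are 155 rings younger than the frost ring.
Removing the 5 false rings leaves 155 − 5 = 150 true rings beyond the frost ring.
1884 − 150 = 1734 CE.

1734 CE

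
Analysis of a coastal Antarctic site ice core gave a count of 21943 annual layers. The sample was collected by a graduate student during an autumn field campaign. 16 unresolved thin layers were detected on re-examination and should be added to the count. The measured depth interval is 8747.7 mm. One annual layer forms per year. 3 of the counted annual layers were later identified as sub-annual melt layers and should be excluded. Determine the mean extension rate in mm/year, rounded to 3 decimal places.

0.398 mm/year

After corrections the count is 21943 − 3 + 16 = 21956 annual layers.
8747.7 mm over 21956 years gives 8747.7 / 21956 ≈ 0.398 mm/year.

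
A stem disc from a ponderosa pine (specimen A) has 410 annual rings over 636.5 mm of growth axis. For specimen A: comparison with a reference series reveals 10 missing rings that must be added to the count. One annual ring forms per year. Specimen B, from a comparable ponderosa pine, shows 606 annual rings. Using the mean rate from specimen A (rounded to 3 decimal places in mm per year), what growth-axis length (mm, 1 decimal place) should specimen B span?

Specimen A: correcting the raw count gives 410 + 10 = 420 true annual rings.
A: Extension rate ≈ 636.5 / 420 = 1.515 mm/yr.
For B, 1.515 mm/year × 606 years = 918.1 mm.

918.1 mm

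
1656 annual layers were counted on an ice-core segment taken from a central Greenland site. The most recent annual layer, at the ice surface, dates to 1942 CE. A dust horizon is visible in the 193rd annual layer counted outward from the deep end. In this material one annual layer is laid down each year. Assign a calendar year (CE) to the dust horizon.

479 CE

Between annual layer 193 and the ice surface there are 1656 − 193 = 1463 annual layers.
Counting back 1463 years from 1942 CE places the dust horizon in 1942 − 1463 = 479 CE.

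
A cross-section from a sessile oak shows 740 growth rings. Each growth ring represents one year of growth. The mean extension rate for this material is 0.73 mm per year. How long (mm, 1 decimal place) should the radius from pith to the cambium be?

540.2 mm

The record spans 740 years at 0.73 mm per year.
Length ≈ 0.73 × 740 = 540.2 mm.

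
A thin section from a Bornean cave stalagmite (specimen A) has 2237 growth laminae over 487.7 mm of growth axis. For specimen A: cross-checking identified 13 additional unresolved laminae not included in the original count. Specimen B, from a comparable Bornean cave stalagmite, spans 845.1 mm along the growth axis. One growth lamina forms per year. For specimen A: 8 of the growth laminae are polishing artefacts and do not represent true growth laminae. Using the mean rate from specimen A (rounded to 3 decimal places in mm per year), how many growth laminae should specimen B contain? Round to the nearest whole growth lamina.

Specimen A: after corrections the count is 2237 − 8 + 13 = 2242 growth laminae.
A: 487.7 mm over 2242 years gives 487.7 / 2242 ≈ 0.218 mm/year.
Specimen B: 845.1 mm / 0.218 mm per year = 3876.61 years ≈ 3877 growth laminae.

3877 growth laminae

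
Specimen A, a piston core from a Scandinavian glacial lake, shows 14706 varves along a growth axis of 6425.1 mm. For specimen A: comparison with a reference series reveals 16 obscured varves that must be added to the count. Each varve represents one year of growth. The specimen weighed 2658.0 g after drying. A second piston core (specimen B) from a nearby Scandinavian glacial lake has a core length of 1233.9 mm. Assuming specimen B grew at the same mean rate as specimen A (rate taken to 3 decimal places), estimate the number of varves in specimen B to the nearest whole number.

Specimen A: correcting the raw count gives 14706 + 16 = 14722 true varves.
A: Mean rate = 6425.1 mm / 14722 years ≈ 0.436 mm per year.
B spans 1233.9 / 0.436 = 2830.05 years ≈ 2830 varves.

2830 varves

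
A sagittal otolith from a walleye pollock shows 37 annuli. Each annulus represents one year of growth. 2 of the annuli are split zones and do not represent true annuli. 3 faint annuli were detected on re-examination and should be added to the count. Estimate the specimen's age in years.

After corrections the count is 37 − 2 + 3 = 38 annuli.
At one annulus per year, that is 38 years.

38 years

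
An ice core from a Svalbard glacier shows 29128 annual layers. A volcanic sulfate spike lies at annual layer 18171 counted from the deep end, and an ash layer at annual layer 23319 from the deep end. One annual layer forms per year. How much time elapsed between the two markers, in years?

5148 yr

Separation: 23319 − 18171 = 5148 annual layers.
That is 5148 years at one annual layer per year.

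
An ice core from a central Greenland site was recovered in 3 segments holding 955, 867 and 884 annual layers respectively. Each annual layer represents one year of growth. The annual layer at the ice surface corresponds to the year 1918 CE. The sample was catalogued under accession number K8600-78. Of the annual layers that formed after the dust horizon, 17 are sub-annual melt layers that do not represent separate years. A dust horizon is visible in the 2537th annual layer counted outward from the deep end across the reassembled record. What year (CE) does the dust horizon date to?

Total annual layers = 955 + 867 + 884 = 2706.
2706 − 2537 = 169 annual layers lie beyond the dust horizon toward the ice surface.
Removing the 17 false annual layers leaves 169 − 17 = 152 true annual layers beyond the dust horizon.
1918 − 152 = 1766 CE.

1766 CE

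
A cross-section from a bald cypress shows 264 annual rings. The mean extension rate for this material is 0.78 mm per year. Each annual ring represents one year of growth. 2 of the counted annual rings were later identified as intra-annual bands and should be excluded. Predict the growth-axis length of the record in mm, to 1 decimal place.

After corrections the count is 264 − 2 = 262 annual rings.
262 years at 0.78 mm/year gives 0.78 × 262 = 204.4 mm.

204.4 mm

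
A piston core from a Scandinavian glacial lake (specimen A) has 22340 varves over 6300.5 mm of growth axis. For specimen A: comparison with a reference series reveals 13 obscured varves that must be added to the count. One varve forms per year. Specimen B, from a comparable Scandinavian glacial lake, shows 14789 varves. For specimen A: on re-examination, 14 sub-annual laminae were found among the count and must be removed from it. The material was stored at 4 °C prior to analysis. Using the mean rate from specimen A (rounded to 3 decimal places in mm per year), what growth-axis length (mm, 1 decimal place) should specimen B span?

4170.5 mm

Specimen A: correcting the raw count gives 22340 − 14 + 13 = 22339 true varves.
A: 6300.5 mm over 22339 years gives 6300.5 / 22339 ≈ 0.282 mm/yr.
For B, 0.282 mm/year × 14789 years = 4170.5 mm.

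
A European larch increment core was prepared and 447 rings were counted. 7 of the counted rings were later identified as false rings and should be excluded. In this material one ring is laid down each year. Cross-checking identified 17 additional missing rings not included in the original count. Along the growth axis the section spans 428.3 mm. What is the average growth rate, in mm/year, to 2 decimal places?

0.94 mm/year

Correcting the raw count gives 447 − 7 + 17 = 457 true rings.
Mean rate = 428.3 mm / 457 years ≈ 0.94 mm/year.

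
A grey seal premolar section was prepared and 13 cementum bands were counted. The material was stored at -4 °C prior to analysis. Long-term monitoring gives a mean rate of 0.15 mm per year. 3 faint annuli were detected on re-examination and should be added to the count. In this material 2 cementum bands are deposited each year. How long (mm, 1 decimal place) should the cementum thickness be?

Adjusted count: 13 + 3 = 16 cementum bands.
With 2 cementum bands per year, 16 / 2 = 8 years.
Length ≈ 0.15 × 8 = 1.2 mm.

1.2 mm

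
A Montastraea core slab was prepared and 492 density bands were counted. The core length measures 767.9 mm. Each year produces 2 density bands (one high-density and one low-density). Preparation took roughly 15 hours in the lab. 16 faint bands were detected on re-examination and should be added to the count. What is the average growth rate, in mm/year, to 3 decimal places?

True density band count = 492 + 16 = 508.
Dividing by 2 density bands per year: 508 / 2 = 254 years.
Mean rate = 767.9 mm / 254 years ≈ 3.023 mm/year.

3.023 mm/year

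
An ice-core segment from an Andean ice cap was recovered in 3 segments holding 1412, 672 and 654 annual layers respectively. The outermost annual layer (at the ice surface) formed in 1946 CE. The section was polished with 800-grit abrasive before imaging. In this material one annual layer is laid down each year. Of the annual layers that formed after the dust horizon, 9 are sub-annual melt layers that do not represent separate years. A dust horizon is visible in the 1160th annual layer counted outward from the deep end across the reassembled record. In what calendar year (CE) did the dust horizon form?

377 CE

Total annual layers = 1412 + 672 + 654 = 2738.
2738 − 1160 = 1578 annual layers lie beyond the dust horizon toward the ice surface.
Removing the 9 false annual layers leaves 1578 − 9 = 1569 true annual layers beyond the dust horizon.
Counting back 1569 years from 1946 CE places the dust horizon in 1946 − 1569 = 377 CE.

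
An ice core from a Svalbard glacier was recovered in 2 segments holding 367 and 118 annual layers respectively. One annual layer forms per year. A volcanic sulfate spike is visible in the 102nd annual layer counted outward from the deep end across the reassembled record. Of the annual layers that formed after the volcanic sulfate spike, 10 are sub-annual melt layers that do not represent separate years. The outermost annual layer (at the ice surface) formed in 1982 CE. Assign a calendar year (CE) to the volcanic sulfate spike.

Total annual layers = 367 + 118 = 485.
The volcanic sulfate spike sits at annual layer 102 from the deep end, so 485 − 102 = 383 annual layers formed after it.
Excluding 10 false annual layers: 383 − 10 = 373.
1982 − 373 = 1609 CE.

1609 CE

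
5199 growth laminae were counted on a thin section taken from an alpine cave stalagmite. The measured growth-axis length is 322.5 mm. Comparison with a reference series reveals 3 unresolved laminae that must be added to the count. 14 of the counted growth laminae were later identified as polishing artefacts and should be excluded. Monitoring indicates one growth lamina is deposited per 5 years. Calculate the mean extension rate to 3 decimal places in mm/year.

Adjusted count: 5199 − 14 + 3 = 5188 growth laminae.
Multiplying by 5 years per growth lamina: 5188 × 5 = 25940 years.
322.5 mm over 25940 years gives 322.5 / 25940 ≈ 0.012 mm/year.

0.012 mm/year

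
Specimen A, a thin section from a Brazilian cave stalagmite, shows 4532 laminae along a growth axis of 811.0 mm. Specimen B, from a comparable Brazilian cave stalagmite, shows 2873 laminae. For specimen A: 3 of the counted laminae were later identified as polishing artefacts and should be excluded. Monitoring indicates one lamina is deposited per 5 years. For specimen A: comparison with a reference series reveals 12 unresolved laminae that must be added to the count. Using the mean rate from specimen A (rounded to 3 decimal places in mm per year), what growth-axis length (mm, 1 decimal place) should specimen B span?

517.1 mm

Specimen A: correcting the raw count gives 4532 − 3 + 12 = 4541 true laminae.
Specimen A: at 5 years per lamina, 4541 × 5 = 22705 years.
A: Mean rate = 811.0 mm / 22705 years ≈ 0.036 mm per year.
Specimen B: at 5 years per lamina, 2873 × 5 = 14365 years. For B, 0.036 mm/year × 14365 years = 517.1 mm.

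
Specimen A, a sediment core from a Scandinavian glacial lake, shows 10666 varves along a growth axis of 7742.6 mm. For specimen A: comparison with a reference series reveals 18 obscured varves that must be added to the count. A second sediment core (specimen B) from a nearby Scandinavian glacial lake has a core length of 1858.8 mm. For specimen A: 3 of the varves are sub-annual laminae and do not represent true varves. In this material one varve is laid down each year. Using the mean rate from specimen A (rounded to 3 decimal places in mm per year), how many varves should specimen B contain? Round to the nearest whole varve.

2564 varves

Specimen A: true varve count = 10666 − 3 + 18 = 10681.
A: 7742.6 mm over 10681 years gives 7742.6 / 10681 ≈ 0.725 mm/year.
Specimen B: 1858.8 mm / 0.725 mm per year = 2563.86 years ≈ 2564 varves.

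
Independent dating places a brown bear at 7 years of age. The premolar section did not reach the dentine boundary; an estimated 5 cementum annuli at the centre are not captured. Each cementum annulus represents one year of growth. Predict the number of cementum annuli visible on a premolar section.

One cementum annulus per year gives 7 cementum annuli over 7 years.
Subtracting the 5 cementum annuli not captured gives 7 − 5 = 2 cementum annuli in the record.

2 cementum annuli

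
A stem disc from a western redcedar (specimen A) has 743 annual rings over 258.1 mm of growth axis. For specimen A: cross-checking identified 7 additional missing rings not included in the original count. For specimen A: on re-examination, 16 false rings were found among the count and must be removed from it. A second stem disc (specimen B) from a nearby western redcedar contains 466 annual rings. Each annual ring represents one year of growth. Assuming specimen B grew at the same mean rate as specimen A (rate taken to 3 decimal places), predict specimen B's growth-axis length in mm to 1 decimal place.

164.0 mm

Specimen A: correcting the raw count gives 743 − 16 + 7 = 734 true annual rings.
A: Extension rate ≈ 258.1 / 734 = 0.352 mm/yr.
Length of B = 0.352 × 466 = 164.0 mm.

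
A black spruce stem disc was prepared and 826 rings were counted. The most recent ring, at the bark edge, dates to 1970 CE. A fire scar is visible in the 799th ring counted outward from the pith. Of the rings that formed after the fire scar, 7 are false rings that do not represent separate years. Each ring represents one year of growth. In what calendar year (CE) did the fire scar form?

Between ring 799 and the bark edge there are 826 − 799 = 27 rings.
27 − 7 false = 20 true rings after the fire scar.
1970 − 20 = 1950 CE.

1950 CE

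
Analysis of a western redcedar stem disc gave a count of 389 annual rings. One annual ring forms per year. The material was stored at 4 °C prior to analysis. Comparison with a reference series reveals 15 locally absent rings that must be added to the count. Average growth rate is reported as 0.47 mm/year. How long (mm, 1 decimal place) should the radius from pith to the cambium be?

189.9 mm

Correcting the raw count gives 389 + 15 = 404 true annual rings.
Predicted length = 0.47 mm/year × 404 years = 189.9 mm.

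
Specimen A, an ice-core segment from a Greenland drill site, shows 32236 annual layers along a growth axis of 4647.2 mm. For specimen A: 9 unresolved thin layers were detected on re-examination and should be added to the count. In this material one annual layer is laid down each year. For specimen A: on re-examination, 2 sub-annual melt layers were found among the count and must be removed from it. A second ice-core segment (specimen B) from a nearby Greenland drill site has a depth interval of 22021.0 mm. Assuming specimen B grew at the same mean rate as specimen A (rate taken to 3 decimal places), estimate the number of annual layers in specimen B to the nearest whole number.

152924 annual layers

Specimen A: true annual layer count = 32236 − 2 + 9 = 32243.
A: Extension rate ≈ 4647.2 / 32243 = 0.144 mm/yr.
For B, 22021.0 / 0.144 = 152923.61 years ≈ 152924 annual layers.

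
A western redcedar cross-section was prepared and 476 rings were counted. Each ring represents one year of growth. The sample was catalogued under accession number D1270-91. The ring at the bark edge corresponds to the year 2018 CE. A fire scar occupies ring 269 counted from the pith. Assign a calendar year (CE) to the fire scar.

Between ring 269 and the bark edge there are 476 − 269 = 207 rings.
The ring at the bark edge is 2018 CE, so the fire scar dates to 2018 − 207 = 1811 CE.

1811 CE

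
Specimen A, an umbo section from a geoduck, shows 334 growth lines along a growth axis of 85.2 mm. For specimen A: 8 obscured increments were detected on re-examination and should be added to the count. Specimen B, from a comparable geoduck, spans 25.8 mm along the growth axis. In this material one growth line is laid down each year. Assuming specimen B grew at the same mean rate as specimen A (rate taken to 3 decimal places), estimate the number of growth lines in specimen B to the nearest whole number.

104 growth lines

Specimen A: adjusted count: 334 + 8 = 342 growth lines.
A: Mean rate = 85.2 mm / 342 years ≈ 0.249 mm per year.
For B, 25.8 / 0.249 = 103.61 years ≈ 104 growth lines.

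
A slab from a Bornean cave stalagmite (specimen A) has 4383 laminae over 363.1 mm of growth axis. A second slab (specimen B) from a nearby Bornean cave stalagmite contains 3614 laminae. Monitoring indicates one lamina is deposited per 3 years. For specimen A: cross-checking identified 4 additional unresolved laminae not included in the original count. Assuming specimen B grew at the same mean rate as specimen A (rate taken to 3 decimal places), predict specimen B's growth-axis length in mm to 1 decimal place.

303.6 mm

Specimen A: correcting the raw count gives 4383 + 4 = 4387 true laminae.
Specimen A: at 3 years per lamina, 4387 × 3 = 13161 years.
A: Extension rate ≈ 363.1 / 13161 = 0.028 mm/year.
Specimen B: 3614 laminae at 3 years each span 3614 × 3 = 10842 years. Length of B = 0.028 × 10842 = 303.6 mm.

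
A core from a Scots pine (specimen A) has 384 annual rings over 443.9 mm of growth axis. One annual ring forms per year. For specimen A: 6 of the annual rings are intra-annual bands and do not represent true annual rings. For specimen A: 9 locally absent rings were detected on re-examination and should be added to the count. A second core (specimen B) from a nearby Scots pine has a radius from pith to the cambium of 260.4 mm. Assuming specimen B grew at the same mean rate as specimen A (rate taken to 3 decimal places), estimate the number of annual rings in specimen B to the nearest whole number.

227 annual rings

Specimen A: true annual ring count = 384 − 6 + 9 = 387.
A: 443.9 mm over 387 years gives 443.9 / 387 ≈ 1.147 mm/year.
Specimen B: 260.4 mm / 1.147 mm per year = 227.03 years ≈ 227 annual rings.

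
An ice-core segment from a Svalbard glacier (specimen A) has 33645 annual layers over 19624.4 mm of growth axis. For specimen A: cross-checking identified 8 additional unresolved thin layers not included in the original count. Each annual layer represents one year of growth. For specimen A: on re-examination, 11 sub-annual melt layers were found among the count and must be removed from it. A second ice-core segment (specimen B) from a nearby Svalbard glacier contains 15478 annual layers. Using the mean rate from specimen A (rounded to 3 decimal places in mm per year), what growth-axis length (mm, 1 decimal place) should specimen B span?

9023.7 mm

Specimen A: correcting the raw count gives 33645 − 11 + 8 = 33642 true annual layers.
A: 19624.4 mm over 33642 years gives 19624.4 / 33642 ≈ 0.583 mm/year.
For B, 0.583 mm/year × 15478 years = 9023.7 mm.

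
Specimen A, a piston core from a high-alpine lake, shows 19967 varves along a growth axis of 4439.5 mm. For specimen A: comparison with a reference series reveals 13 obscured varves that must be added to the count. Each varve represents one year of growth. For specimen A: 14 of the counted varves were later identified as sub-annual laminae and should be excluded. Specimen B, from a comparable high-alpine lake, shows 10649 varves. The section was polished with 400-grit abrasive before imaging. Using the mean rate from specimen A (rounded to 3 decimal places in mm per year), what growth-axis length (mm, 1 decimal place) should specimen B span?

2364.1 mm

Specimen A: correcting the raw count gives 19967 − 14 + 13 = 19966 true varves.
A: Extension rate ≈ 4439.5 / 19966 = 0.222 mm/yr.
For B, 0.222 mm/year × 10649 years = 2364.1 mm.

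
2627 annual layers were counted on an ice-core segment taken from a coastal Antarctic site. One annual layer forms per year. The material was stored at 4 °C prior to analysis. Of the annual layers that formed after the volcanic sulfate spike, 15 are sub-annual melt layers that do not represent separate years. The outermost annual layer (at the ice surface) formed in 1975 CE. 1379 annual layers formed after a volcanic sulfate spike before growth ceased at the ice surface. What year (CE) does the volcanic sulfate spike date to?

1379 annual layers post-date the volcanic sulfate spike.
1379 − 15 false = 1364 true annual layers after the volcanic sulfate spike.
The annual layer at the ice surface is 1975 CE, so the volcanic sulfate spike dates to 1975 − 1364 = 611 CE.

611 CE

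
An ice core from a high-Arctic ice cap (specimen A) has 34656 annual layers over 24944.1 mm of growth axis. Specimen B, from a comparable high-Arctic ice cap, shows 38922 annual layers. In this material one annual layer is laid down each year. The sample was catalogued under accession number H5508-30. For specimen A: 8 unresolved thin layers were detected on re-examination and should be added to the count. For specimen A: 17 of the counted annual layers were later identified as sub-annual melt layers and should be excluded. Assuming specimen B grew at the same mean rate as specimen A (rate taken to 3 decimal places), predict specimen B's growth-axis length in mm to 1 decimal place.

Specimen A: adjusted count: 34656 − 17 + 8 = 34647 annual layers.
A: Mean rate = 24944.1 mm / 34647 years ≈ 0.720 mm/yr.
Length of B = 0.720 × 38922 = 28023.8 mm.

28023.8 mm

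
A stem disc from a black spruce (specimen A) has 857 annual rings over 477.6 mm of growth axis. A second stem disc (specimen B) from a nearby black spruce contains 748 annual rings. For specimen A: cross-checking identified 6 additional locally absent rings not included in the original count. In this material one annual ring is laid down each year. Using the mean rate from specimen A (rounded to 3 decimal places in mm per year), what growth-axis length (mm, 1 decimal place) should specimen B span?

Specimen A: after corrections the count is 857 + 6 = 863 annual rings.
A: Mean rate = 477.6 mm / 863 years ≈ 0.553 mm/yr.
B's length ≈ 0.553 × 748 = 413.6 mm.

413.6 mm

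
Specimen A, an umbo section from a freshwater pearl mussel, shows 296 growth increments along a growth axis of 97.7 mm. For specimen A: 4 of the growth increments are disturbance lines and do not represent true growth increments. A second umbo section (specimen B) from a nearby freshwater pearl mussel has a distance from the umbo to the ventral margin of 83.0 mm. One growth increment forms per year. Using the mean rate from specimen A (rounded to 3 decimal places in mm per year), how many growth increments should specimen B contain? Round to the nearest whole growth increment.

Specimen A: correcting the raw count gives 296 − 4 = 292 true growth increments.
A: 97.7 mm over 292 years gives 97.7 / 292 ≈ 0.335 mm/year.
Specimen B: 83.0 mm / 0.335 mm per year = 247.76 years ≈ 248 growth increments.

248 growth increments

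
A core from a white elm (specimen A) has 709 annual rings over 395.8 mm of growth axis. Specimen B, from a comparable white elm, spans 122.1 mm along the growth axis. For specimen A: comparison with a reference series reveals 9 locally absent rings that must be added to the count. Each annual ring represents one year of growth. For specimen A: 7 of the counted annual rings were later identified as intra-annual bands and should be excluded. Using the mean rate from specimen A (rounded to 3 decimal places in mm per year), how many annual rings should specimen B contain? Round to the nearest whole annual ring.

219 annual rings

Specimen A: after corrections the count is 709 − 7 + 9 = 711 annual rings.
A: Mean rate = 395.8 mm / 711 years ≈ 0.557 mm per year.
B spans 122.1 / 0.557 = 219.21 years ≈ 219 annual rings.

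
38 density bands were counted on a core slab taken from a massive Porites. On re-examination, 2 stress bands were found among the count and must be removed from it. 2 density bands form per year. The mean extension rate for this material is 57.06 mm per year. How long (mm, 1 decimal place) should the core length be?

After corrections the count is 38 − 2 = 36 density bands.
With 2 density bands per year, 36 / 2 = 18 years.
Length ≈ 57.06 × 18 = 1027.1 mm.

1027.1 mm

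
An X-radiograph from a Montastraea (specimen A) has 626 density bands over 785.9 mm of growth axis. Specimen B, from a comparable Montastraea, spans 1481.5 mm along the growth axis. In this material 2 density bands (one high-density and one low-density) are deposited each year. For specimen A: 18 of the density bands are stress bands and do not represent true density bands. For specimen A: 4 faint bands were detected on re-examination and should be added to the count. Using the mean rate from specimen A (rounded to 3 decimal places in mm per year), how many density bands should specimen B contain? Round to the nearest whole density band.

Specimen A: true density band count = 626 − 18 + 4 = 612.
Specimen A: with 2 density bands per year, 612 / 2 = 306 years.
A: 785.9 mm over 306 years gives 785.9 / 306 ≈ 2.568 mm/yr.
B spans 1481.5 / 2.568 = 576.91 years; at 2 density bands per year that is 576.91 × 2 ≈ 1154 density bands.

1154 density bands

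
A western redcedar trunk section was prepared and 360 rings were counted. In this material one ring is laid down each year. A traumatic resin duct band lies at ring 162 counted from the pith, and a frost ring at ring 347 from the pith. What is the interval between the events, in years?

Separation: 347 − 162 = 185 rings.
At one ring per year, 185 years elapsed between them.

185 years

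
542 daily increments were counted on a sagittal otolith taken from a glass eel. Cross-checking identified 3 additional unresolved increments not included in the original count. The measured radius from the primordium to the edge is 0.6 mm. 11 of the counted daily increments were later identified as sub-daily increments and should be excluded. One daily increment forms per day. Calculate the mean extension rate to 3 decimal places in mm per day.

0.001 mm per day

Correcting the raw count gives 542 − 11 + 3 = 534 true daily increments.
0.6 mm over 534 days gives 0.6 / 534 ≈ 0.001 mm per day.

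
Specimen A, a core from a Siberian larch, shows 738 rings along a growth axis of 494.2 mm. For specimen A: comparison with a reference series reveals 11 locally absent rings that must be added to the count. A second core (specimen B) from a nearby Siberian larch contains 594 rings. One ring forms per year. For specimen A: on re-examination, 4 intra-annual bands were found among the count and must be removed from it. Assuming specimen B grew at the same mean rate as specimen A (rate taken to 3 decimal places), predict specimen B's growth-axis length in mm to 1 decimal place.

393.8 mm

Specimen A: adjusted count: 738 − 4 + 11 = 745 rings.
A: Mean rate = 494.2 mm / 745 years ≈ 0.663 mm/yr.
B's length ≈ 0.663 × 594 = 393.8 mm.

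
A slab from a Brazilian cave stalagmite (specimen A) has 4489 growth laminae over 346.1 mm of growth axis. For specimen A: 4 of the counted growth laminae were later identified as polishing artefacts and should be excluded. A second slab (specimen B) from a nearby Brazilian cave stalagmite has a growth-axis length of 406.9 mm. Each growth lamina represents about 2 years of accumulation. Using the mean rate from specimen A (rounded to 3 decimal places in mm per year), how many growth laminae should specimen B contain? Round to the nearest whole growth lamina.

Specimen A: correcting the raw count gives 4489 − 4 = 4485 true growth laminae.
Specimen A: 4485 growth laminae at 2 years each span 4485 × 2 = 8970 years.
A: Mean rate = 346.1 mm / 8970 years ≈ 0.039 mm/year.
Specimen B: 406.9 mm / 0.039 mm per year = 10433.33 years; at 2 years per growth lamina that is 10433.33 / 2 ≈ 5217 growth laminae.

5217 growth laminae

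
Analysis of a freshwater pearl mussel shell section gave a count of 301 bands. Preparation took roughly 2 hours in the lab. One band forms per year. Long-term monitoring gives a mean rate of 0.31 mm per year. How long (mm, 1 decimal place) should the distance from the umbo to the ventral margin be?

93.3 mm

301 years of growth are recorded.
Length ≈ 0.31 × 301 = 93.3 mm.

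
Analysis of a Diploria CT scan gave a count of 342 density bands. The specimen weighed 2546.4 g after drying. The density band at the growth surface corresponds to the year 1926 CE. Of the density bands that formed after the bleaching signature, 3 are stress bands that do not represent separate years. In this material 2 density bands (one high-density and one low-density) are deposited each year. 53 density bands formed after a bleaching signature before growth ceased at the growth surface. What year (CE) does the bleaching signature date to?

1901 CE

53 density bands formed after the bleaching signature.
Excluding 3 false density bands: 53 − 3 = 50.
Dividing by 2 density bands per year: 50 / 2 = 25 years.
1926 − 25 = 1901 CE.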